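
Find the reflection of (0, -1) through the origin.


Reflection through origin: (x, y) -> (-x, -y)
(0, -1) -> (0, 1)

(0, 1)


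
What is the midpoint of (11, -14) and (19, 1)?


Midpoint = ((11+19)/2, (-14+1)/2) = (15, -6.5)

(15, -6.5)


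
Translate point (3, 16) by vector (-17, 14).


Translation: (x+dx, y+dy) = (3+-17, 16+14) = (-14, 30)

(-14, 30)


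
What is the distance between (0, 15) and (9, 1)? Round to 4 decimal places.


d = sqrt((9-0)^2 + (1-15)^2) = 16.6433

16.6433


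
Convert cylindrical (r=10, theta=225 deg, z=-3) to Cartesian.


x = 10 * cos(225) = -7.0711
y = 10 * sin(225) = -7.0711
z = -3

(-7.0711, -7.0711, -3)


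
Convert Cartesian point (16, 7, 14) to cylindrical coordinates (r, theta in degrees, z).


r = sqrt(16^2 + 7^2) = 17.4642
theta = atan2(7, 16) = 23.6294 deg
z = 14

r = 17.4642, theta = 23.6294 deg, z = 14


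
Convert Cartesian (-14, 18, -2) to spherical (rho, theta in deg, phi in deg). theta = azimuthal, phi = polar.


rho = sqrt((-14)^2 + 18^2 + (-2)^2) = 22.891
theta = atan2(18, -14) = 127.875 deg
phi = acos(-2/22.891) = 95.0123 deg

rho = 22.891, theta = 127.875 deg, phi = 95.0123 deg


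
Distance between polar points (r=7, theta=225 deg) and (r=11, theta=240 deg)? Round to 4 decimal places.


d = sqrt(r1^2 + r2^2 - 2*r1*r2*cos(t2-t1))
d = sqrt(7^2 + 11^2 - 2*7*11*cos(240-225)) = 4.6095

4.6095


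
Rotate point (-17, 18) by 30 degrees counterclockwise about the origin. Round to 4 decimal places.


x' = -17*cos(30) - 18*sin(30) = -23.7224
y' = -17*sin(30) + 18*cos(30) = 7.0885

(-23.7224, 7.0885)


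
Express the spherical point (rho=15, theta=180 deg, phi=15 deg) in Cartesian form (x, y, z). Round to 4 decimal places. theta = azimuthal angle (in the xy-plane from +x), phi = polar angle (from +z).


x = 15 * sin(15) * cos(180) = -3.8823
y = 15 * sin(15) * sin(180) = 0
z = 15 * cos(15) = 14.4889

(-3.8823, 0, 14.4889)


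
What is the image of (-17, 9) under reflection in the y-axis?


Reflection across y-axis: (x, y) -> (-x, y)
(-17, 9) -> (17, 9)

(17, 9)


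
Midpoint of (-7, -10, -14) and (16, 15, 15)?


Midpoint = ((-7+16)/2, (-10+15)/2, (-14+15)/2) = (4.5, 2.5, 0.5)

(4.5, 2.5, 0.5)


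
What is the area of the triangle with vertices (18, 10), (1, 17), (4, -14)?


Area = |x1(y2-y3) + x2(y3-y1) + x3(y1-y2)| / 2
= |18*(17--14) + 1*(-14-10) + 4*(10-17)| / 2
= 253

253


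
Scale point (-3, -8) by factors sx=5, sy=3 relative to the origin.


Scaling: (x*sx, y*sy) = (-3*5, -8*3) = (-15, -24)

(-15, -24)


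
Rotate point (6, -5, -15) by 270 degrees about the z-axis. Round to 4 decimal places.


x' = 6*cos(270) - -5*sin(270) = -5
y' = 6*sin(270) + -5*cos(270) = -6
z' = -15

(-5, -6, -15)


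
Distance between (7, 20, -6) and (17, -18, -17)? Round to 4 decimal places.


d = sqrt((17-7)^2 + (-18-20)^2 + (-17--6)^2) = 40.8044

40.8044


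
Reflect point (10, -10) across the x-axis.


Reflection across x-axis: (x, y) -> (x, -y)
(10, -10) -> (10, 10)

(10, 10)


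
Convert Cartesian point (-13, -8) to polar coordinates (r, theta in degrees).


r = sqrt((-13)^2 + (-8)^2) = 15.2643
theta = atan2(-8, -13) = 211.6075 degrees

r = 15.2643, theta = 211.6075 degrees


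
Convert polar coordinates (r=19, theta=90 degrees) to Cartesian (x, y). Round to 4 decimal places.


x = 19 * cos(90) = 0
y = 19 * sin(90) = 19

(0, 19)


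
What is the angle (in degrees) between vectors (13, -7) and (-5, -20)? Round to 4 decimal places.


dot = 13*-5 + -7*-20 = 75
|u| = 14.7648, |v| = 20.6155
cos(angle) = 0.2464
angle = 75.7355 degrees

75.7355 degrees


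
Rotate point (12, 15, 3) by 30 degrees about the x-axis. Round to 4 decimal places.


x' = 12
y' = 15*cos(30) - 3*sin(30) = 11.4904
z' = 15*sin(30) + 3*cos(30) = 10.0981

(12, 11.4904, 10.0981)


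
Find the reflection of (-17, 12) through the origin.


Reflection through origin: (x, y) -> (-x, -y)
(-17, 12) -> (17, -12)

(17, -12)


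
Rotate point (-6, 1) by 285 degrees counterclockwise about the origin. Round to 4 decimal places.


x' = -6*cos(285) - 1*sin(285) = -0.587
y' = -6*sin(285) + 1*cos(285) = 6.0544

(-0.587, 6.0544)


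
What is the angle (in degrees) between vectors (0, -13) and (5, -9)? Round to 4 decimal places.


dot = 0*5 + -13*-9 = 117
|u| = 13, |v| = 10.2956
cos(angle) = 0.8742
angle = 29.0546 degrees

29.0546 degrees


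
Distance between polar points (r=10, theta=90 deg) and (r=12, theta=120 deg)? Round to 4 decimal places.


d = sqrt(r1^2 + r2^2 - 2*r1*r2*cos(t2-t1))
d = sqrt(10^2 + 12^2 - 2*10*12*cos(120-90)) = 6.0128

6.0128


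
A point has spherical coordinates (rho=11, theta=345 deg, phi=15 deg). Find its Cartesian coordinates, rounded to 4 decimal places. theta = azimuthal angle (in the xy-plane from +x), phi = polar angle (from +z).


x = 11 * sin(15) * cos(345) = 2.75
y = 11 * sin(15) * sin(345) = -0.7369
z = 11 * cos(15) = 10.6252

(2.75, -0.7369, 10.6252)


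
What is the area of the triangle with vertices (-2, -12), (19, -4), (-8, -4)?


Area = |x1(y2-y3) + x2(y3-y1) + x3(y1-y2)| / 2
= |-2*(-4--4) + 19*(-4--12) + -8*(-12--4)| / 2
= 108

108


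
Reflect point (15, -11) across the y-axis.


Reflection across y-axis: (x, y) -> (-x, y)
(15, -11) -> (-15, -11)

(-15, -11)


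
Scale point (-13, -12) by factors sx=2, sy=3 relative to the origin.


Scaling: (x*sx, y*sy) = (-13*2, -12*3) = (-26, -36)

(-26, -36)


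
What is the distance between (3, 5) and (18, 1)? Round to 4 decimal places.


d = sqrt((18-3)^2 + (1-5)^2) = 15.5242

15.5242


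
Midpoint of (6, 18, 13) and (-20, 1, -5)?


Midpoint = ((6+-20)/2, (18+1)/2, (13+-5)/2) = (-7, 9.5, 4)

(-7, 9.5, 4)


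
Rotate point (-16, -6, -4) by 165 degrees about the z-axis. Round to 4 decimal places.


x' = -16*cos(165) - -6*sin(165) = 17.0077
y' = -16*sin(165) + -6*cos(165) = 1.6545
z' = -4

(17.0077, 1.6545, -4)


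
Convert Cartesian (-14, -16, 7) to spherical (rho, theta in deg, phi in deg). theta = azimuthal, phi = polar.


rho = sqrt((-14)^2 + (-16)^2 + 7^2) = 22.383
theta = atan2(-16, -14) = 228.8141 deg
phi = acos(7/22.383) = 71.7758 deg

rho = 22.383, theta = 228.8141 deg, phi = 71.7758 deg


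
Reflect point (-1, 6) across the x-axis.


Reflection across x-axis: (x, y) -> (x, -y)
(-1, 6) -> (-1, -6)

(-1, -6)


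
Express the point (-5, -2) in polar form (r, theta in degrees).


r = sqrt((-5)^2 + (-2)^2) = 5.3852
theta = atan2(-2, -5) = 201.8014 degrees

r = 5.3852, theta = 201.8014 degrees


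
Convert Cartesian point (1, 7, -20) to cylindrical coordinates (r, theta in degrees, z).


r = sqrt(1^2 + 7^2) = 7.0711
theta = atan2(7, 1) = 81.8699 deg
z = -20

r = 7.0711, theta = 81.8699 deg, z = -20


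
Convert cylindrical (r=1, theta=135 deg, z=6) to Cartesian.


x = 1 * cos(135) = -0.7071
y = 1 * sin(135) = 0.7071
z = 6

(-0.7071, 0.7071, 6)


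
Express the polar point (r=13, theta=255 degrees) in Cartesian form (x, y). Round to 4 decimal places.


x = 13 * cos(255) = -3.3646
y = 13 * sin(255) = -12.557

(-3.3646, -12.557)


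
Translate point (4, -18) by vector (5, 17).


Translation: (x+dx, y+dy) = (4+5, -18+17) = (9, -1)

(9, -1)


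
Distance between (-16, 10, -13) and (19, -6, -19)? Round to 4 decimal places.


d = sqrt((19--16)^2 + (-6-10)^2 + (-19--13)^2) = 38.9487

38.9487


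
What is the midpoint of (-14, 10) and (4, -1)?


Midpoint = ((-14+4)/2, (10+-1)/2) = (-5, 4.5)

(-5, 4.5)


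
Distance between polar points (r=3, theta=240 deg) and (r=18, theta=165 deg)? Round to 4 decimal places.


d = sqrt(r1^2 + r2^2 - 2*r1*r2*cos(t2-t1))
d = sqrt(3^2 + 18^2 - 2*3*18*cos(165-240)) = 17.4656

17.4656


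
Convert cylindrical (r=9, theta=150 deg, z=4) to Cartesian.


x = 9 * cos(150) = -7.7942
y = 9 * sin(150) = 4.5
z = 4

(-7.7942, 4.5, 4)


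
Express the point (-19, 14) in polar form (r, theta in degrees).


r = sqrt((-19)^2 + 14^2) = 23.6008
theta = atan2(14, -19) = 143.6156 degrees

r = 23.6008, theta = 143.6156 degrees


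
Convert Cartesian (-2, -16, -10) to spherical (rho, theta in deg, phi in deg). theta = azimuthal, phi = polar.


rho = sqrt((-2)^2 + (-16)^2 + (-10)^2) = 18.9737
theta = atan2(-16, -2) = 262.875 deg
phi = acos(-10/18.9737) = 121.8061 deg

rho = 18.9737, theta = 262.875 deg, phi = 121.8061 deg


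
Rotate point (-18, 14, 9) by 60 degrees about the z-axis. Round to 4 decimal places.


x' = -18*cos(60) - 14*sin(60) = -21.1244
y' = -18*sin(60) + 14*cos(60) = -8.5885
z' = 9

(-21.1244, -8.5885, 9)


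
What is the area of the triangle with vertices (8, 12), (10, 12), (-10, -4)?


Area = |x1(y2-y3) + x2(y3-y1) + x3(y1-y2)| / 2
= |8*(12--4) + 10*(-4-12) + -10*(12-12)| / 2
= 16

16


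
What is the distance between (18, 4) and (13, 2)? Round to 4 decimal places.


d = sqrt((13-18)^2 + (2-4)^2) = 5.3852

5.3852


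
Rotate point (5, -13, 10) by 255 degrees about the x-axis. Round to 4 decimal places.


x' = 5
y' = -13*cos(255) - 10*sin(255) = 13.0239
z' = -13*sin(255) + 10*cos(255) = 9.9688

(5, 13.0239, 9.9688)


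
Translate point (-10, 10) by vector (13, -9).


Translation: (x+dx, y+dy) = (-10+13, 10+-9) = (3, 1)

(3, 1)


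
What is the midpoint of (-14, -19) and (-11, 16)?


Midpoint = ((-14+-11)/2, (-19+16)/2) = (-12.5, -1.5)

(-12.5, -1.5)


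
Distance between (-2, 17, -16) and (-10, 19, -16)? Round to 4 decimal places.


d = sqrt((-10--2)^2 + (19-17)^2 + (-16--16)^2) = 8.2462

8.2462


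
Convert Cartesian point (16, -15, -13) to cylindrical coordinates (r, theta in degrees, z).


r = sqrt(16^2 + (-15)^2) = 21.9317
theta = atan2(-15, 16) = 316.8476 deg
z = -13

r = 21.9317, theta = 316.8476 deg, z = -13


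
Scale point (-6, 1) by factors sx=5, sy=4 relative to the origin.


Scaling: (x*sx, y*sy) = (-6*5, 1*4) = (-30, 4)

(-30, 4)


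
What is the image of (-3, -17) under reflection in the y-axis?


Reflection across y-axis: (x, y) -> (-x, y)
(-3, -17) -> (3, -17)

(3, -17)


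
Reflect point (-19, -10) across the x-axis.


Reflection across x-axis: (x, y) -> (x, -y)
(-19, -10) -> (-19, 10)

(-19, 10)


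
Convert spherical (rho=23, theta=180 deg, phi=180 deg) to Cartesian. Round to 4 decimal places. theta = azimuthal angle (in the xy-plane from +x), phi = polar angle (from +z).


x = 23 * sin(180) * cos(180) = 0
y = 23 * sin(180) * sin(180) = 0
z = 23 * cos(180) = -23

(0, 0, -23)


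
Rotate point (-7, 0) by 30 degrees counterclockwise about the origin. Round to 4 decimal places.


x' = -7*cos(30) - 0*sin(30) = -6.0622
y' = -7*sin(30) + 0*cos(30) = -3.5

(-6.0622, -3.5)


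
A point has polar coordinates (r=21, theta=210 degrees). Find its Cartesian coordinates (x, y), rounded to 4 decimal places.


x = 21 * cos(210) = -18.1865
y = 21 * sin(210) = -10.5

(-18.1865, -10.5)


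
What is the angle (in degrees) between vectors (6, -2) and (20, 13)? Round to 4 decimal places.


dot = 6*20 + -2*13 = 94
|u| = 6.3246, |v| = 23.8537
cos(angle) = 0.6231
angle = 51.4588 degrees

51.4588 degrees


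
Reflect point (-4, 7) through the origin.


Reflection through origin: (x, y) -> (-x, -y)
(-4, 7) -> (4, -7)

(4, -7)


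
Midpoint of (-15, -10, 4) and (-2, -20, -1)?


Midpoint = ((-15+-2)/2, (-10+-20)/2, (4+-1)/2) = (-8.5, -15, 1.5)

(-8.5, -15, 1.5)


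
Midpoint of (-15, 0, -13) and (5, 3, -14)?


Midpoint = ((-15+5)/2, (0+3)/2, (-13+-14)/2) = (-5, 1.5, -13.5)

(-5, 1.5, -13.5)


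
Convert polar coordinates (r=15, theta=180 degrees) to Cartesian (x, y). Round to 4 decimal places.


x = 15 * cos(180) = -15
y = 15 * sin(180) = 0

(-15, 0)


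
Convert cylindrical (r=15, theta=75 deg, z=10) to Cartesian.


x = 15 * cos(75) = 3.8823
y = 15 * sin(75) = 14.4889
z = 10

(3.8823, 14.4889, 10)


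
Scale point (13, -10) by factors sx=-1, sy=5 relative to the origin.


Scaling: (x*sx, y*sy) = (13*-1, -10*5) = (-13, -50)

(-13, -50)


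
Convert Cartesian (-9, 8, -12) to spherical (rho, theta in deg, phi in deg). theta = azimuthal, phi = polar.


rho = sqrt((-9)^2 + 8^2 + (-12)^2) = 17
theta = atan2(8, -9) = 138.3665 deg
phi = acos(-12/17) = 134.9009 deg

rho = 17, theta = 138.3665 deg, phi = 134.9009 deg


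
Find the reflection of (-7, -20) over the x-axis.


Reflection across x-axis: (x, y) -> (x, -y)
(-7, -20) -> (-7, 20)

(-7, 20)


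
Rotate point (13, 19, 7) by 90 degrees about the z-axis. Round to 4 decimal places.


x' = 13*cos(90) - 19*sin(90) = -19
y' = 13*sin(90) + 19*cos(90) = 13
z' = 7

(-19, 13, 7)


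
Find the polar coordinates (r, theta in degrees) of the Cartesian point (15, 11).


r = sqrt(15^2 + 11^2) = 18.6011
theta = atan2(11, 15) = 36.2538 degrees

r = 18.6011, theta = 36.2538 degrees


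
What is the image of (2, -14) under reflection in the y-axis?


Reflection across y-axis: (x, y) -> (-x, y)
(2, -14) -> (-2, -14)

(-2, -14)


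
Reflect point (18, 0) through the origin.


Reflection through origin: (x, y) -> (-x, -y)
(18, 0) -> (-18, 0)

(-18, 0)


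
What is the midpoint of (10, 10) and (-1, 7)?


Midpoint = ((10+-1)/2, (10+7)/2) = (4.5, 8.5)

(4.5, 8.5)


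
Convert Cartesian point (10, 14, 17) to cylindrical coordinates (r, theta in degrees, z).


r = sqrt(10^2 + 14^2) = 17.2047
theta = atan2(14, 10) = 54.4623 deg
z = 17

r = 17.2047, theta = 54.4623 deg, z = 17


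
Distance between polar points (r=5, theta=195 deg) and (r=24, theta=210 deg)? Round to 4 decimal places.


d = sqrt(r1^2 + r2^2 - 2*r1*r2*cos(t2-t1))
d = sqrt(5^2 + 24^2 - 2*5*24*cos(210-195)) = 19.214

19.214


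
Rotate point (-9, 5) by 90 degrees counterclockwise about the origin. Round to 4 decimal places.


x' = -9*cos(90) - 5*sin(90) = -5
y' = -9*sin(90) + 5*cos(90) = -9

(-5, -9)


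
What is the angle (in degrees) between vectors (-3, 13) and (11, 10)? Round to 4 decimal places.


dot = -3*11 + 13*10 = 97
|u| = 13.3417, |v| = 14.8661
cos(angle) = 0.4891
angle = 60.7209 degrees

60.7209 degrees


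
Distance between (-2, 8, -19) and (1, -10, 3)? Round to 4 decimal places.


d = sqrt((1--2)^2 + (-10-8)^2 + (3--19)^2) = 28.5832

28.5832


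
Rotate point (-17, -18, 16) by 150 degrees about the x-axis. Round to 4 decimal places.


x' = -17
y' = -18*cos(150) - 16*sin(150) = 7.5885
z' = -18*sin(150) + 16*cos(150) = -22.8564

(-17, 7.5885, -22.8564)


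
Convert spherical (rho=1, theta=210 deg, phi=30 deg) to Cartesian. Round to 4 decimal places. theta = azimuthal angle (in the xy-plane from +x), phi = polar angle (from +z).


x = 1 * sin(30) * cos(210) = -0.433
y = 1 * sin(30) * sin(210) = -0.25
z = 1 * cos(30) = 0.866

(-0.433, -0.25, 0.866)


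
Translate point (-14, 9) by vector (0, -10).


Translation: (x+dx, y+dy) = (-14+0, 9+-10) = (-14, -1)

(-14, -1)


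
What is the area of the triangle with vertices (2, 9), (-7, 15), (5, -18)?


Area = |x1(y2-y3) + x2(y3-y1) + x3(y1-y2)| / 2
= |2*(15--18) + -7*(-18-9) + 5*(9-15)| / 2
= 112.5

112.5


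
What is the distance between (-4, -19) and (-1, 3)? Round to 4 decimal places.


d = sqrt((-1--4)^2 + (3--19)^2) = 22.2036

22.2036


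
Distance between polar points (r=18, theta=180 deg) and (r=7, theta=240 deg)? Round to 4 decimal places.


d = sqrt(r1^2 + r2^2 - 2*r1*r2*cos(t2-t1))
d = sqrt(18^2 + 7^2 - 2*18*7*cos(240-180)) = 15.7162

15.7162


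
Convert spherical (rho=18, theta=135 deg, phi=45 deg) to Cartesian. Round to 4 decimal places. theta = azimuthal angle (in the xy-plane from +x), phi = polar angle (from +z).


x = 18 * sin(45) * cos(135) = -9
y = 18 * sin(45) * sin(135) = 9
z = 18 * cos(45) = 12.7279

(-9, 9, 12.7279)


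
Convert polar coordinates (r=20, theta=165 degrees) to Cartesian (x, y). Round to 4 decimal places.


x = 20 * cos(165) = -19.3185
y = 20 * sin(165) = 5.1764

(-19.3185, 5.1764)


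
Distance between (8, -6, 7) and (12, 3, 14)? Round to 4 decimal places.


d = sqrt((12-8)^2 + (3--6)^2 + (14-7)^2) = 12.083

12.083


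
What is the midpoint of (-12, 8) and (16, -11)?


Midpoint = ((-12+16)/2, (8+-11)/2) = (2, -1.5)

(2, -1.5)


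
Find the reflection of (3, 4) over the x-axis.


Reflection across x-axis: (x, y) -> (x, -y)
(3, 4) -> (3, -4)

(3, -4)


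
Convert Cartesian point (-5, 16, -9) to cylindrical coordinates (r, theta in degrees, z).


r = sqrt((-5)^2 + 16^2) = 16.7631
theta = atan2(16, -5) = 107.354 deg
z = -9

r = 16.7631, theta = 107.354 deg, z = -9


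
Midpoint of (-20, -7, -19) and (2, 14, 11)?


Midpoint = ((-20+2)/2, (-7+14)/2, (-19+11)/2) = (-9, 3.5, -4)

(-9, 3.5, -4)


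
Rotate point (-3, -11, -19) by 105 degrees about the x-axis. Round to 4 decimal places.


x' = -3
y' = -11*cos(105) - -19*sin(105) = 21.1996
z' = -11*sin(105) + -19*cos(105) = -5.7076

(-3, 21.1996, -5.7076)


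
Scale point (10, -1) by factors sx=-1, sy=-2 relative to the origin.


Scaling: (x*sx, y*sy) = (10*-1, -1*-2) = (-10, 2)

(-10, 2)


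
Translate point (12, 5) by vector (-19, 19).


Translation: (x+dx, y+dy) = (12+-19, 5+19) = (-7, 24)

(-7, 24)


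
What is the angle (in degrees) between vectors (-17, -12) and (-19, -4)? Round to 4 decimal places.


dot = -17*-19 + -12*-4 = 371
|u| = 20.8087, |v| = 19.4165
cos(angle) = 0.9182
angle = 23.3289 degrees

23.3289 degrees


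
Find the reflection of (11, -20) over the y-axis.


Reflection across y-axis: (x, y) -> (-x, y)
(11, -20) -> (-11, -20)

(-11, -20)


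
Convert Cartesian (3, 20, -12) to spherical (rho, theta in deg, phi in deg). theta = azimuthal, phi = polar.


rho = sqrt(3^2 + 20^2 + (-12)^2) = 23.516
theta = atan2(20, 3) = 81.4692 deg
phi = acos(-12/23.516) = 120.6833 deg

rho = 23.516, theta = 81.4692 deg, phi = 120.6833 deg


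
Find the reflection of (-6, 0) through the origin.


Reflection through origin: (x, y) -> (-x, -y)
(-6, 0) -> (6, 0)

(6, 0)


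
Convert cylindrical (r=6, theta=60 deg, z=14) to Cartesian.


x = 6 * cos(60) = 3
y = 6 * sin(60) = 5.1962
z = 14

(3, 5.1962, 14)


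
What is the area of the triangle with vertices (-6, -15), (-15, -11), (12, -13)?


Area = |x1(y2-y3) + x2(y3-y1) + x3(y1-y2)| / 2
= |-6*(-11--13) + -15*(-13--15) + 12*(-15--11)| / 2
= 45

45


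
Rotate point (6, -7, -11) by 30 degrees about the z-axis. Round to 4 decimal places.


x' = 6*cos(30) - -7*sin(30) = 8.6962
y' = 6*sin(30) + -7*cos(30) = -3.0622
z' = -11

(8.6962, -3.0622, -11)


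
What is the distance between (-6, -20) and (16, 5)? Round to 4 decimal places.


d = sqrt((16--6)^2 + (5--20)^2) = 33.3017

33.3017


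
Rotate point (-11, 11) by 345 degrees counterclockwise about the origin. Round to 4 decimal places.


x' = -11*cos(345) - 11*sin(345) = -7.7782
y' = -11*sin(345) + 11*cos(345) = 13.4722

(-7.7782, 13.4722)


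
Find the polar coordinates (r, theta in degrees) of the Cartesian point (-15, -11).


r = sqrt((-15)^2 + (-11)^2) = 18.6011
theta = atan2(-11, -15) = 216.2538 degrees

r = 18.6011, theta = 216.2538 degrees


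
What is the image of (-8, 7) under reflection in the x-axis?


Reflection across x-axis: (x, y) -> (x, -y)
(-8, 7) -> (-8, -7)

(-8, -7)


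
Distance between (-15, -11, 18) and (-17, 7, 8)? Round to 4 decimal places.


d = sqrt((-17--15)^2 + (7--11)^2 + (8-18)^2) = 20.6882

20.6882


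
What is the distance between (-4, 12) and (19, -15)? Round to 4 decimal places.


d = sqrt((19--4)^2 + (-15-12)^2) = 35.4683

35.4683


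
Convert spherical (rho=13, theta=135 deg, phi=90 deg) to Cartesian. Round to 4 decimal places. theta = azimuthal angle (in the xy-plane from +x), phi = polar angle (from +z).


x = 13 * sin(90) * cos(135) = -9.1924
y = 13 * sin(90) * sin(135) = 9.1924
z = 13 * cos(90) = 0

(-9.1924, 9.1924, 0)


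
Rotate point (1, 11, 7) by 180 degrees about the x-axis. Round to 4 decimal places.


x' = 1
y' = 11*cos(180) - 7*sin(180) = -11
z' = 11*sin(180) + 7*cos(180) = -7

(1, -11, -7)


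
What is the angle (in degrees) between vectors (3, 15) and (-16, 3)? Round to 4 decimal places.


dot = 3*-16 + 15*3 = -3
|u| = 15.2971, |v| = 16.2788
cos(angle) = -0.012
angle = 90.6903 degrees

90.6903 degrees


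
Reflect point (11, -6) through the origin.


Reflection through origin: (x, y) -> (-x, -y)
(11, -6) -> (-11, 6)

(-11, 6)


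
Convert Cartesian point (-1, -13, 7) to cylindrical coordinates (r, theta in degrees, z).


r = sqrt((-1)^2 + (-13)^2) = 13.0384
theta = atan2(-13, -1) = 265.6013 deg
z = 7

r = 13.0384, theta = 265.6013 deg, z = 7


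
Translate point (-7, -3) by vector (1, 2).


Translation: (x+dx, y+dy) = (-7+1, -3+2) = (-6, -1)

(-6, -1)


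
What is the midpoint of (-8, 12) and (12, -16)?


Midpoint = ((-8+12)/2, (12+-16)/2) = (2, -2)

(2, -2)


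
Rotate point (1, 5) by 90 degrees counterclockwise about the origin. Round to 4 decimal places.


x' = 1*cos(90) - 5*sin(90) = -5
y' = 1*sin(90) + 5*cos(90) = 1

(-5, 1)


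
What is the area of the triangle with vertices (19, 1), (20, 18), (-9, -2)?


Area = |x1(y2-y3) + x2(y3-y1) + x3(y1-y2)| / 2
= |19*(18--2) + 20*(-2-1) + -9*(1-18)| / 2
= 236.5

236.5


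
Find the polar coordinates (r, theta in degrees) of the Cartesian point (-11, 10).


r = sqrt((-11)^2 + 10^2) = 14.8661
theta = atan2(10, -11) = 137.7263 degrees

r = 14.8661, theta = 137.7263 degrees


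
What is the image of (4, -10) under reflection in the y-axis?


Reflection across y-axis: (x, y) -> (-x, y)
(4, -10) -> (-4, -10)

(-4, -10)


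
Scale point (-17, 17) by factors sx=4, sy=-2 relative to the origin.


Scaling: (x*sx, y*sy) = (-17*4, 17*-2) = (-68, -34)

(-68, -34)


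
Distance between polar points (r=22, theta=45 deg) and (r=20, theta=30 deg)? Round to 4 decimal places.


d = sqrt(r1^2 + r2^2 - 2*r1*r2*cos(t2-t1))
d = sqrt(22^2 + 20^2 - 2*22*20*cos(30-45)) = 5.8297

5.8297


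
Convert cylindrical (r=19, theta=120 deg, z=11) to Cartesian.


x = 19 * cos(120) = -9.5
y = 19 * sin(120) = 16.4545
z = 11

(-9.5, 16.4545, 11)


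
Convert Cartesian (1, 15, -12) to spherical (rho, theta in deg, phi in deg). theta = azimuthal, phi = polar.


rho = sqrt(1^2 + 15^2 + (-12)^2) = 19.2354
theta = atan2(15, 1) = 86.1859 deg
phi = acos(-12/19.2354) = 128.5979 deg

rho = 19.2354, theta = 86.1859 deg, phi = 128.5979 deg


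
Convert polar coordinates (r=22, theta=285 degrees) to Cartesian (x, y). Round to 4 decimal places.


x = 22 * cos(285) = 5.694
y = 22 * sin(285) = -21.2504

(5.694, -21.2504)


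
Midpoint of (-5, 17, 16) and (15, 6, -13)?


Midpoint = ((-5+15)/2, (17+6)/2, (16+-13)/2) = (5, 11.5, 1.5)

(5, 11.5, 1.5)


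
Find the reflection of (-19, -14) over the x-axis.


Reflection across x-axis: (x, y) -> (x, -y)
(-19, -14) -> (-19, 14)

(-19, 14)


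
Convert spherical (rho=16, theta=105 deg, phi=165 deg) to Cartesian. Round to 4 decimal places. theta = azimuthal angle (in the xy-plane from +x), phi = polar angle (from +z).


x = 16 * sin(165) * cos(105) = -1.0718
y = 16 * sin(165) * sin(105) = 4
z = 16 * cos(165) = -15.4548

(-1.0718, 4, -15.4548)


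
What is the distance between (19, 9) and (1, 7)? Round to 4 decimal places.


d = sqrt((1-19)^2 + (7-9)^2) = 18.1108

18.1108


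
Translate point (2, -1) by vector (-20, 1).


Translation: (x+dx, y+dy) = (2+-20, -1+1) = (-18, 0)

(-18, 0)


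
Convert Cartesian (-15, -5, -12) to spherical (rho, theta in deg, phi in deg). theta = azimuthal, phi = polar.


rho = sqrt((-15)^2 + (-5)^2 + (-12)^2) = 19.8494
theta = atan2(-5, -15) = 198.4349 deg
phi = acos(-12/19.8494) = 127.1966 deg

rho = 19.8494, theta = 198.4349 deg, phi = 127.1966 deg


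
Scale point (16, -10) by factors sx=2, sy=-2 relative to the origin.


Scaling: (x*sx, y*sy) = (16*2, -10*-2) = (32, 20)

(32, 20)


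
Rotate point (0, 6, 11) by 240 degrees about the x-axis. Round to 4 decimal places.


x' = 0
y' = 6*cos(240) - 11*sin(240) = 6.5263
z' = 6*sin(240) + 11*cos(240) = -10.6962

(0, 6.5263, -10.6962)


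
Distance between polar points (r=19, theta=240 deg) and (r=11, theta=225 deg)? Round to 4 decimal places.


d = sqrt(r1^2 + r2^2 - 2*r1*r2*cos(t2-t1))
d = sqrt(19^2 + 11^2 - 2*19*11*cos(225-240)) = 8.8455

8.8455


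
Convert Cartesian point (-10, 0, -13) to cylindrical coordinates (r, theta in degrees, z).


r = sqrt((-10)^2 + 0^2) = 10
theta = atan2(0, -10) = 180 deg
z = -13

r = 10, theta = 180 deg, z = -13


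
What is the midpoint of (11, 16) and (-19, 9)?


Midpoint = ((11+-19)/2, (16+9)/2) = (-4, 12.5)

(-4, 12.5)


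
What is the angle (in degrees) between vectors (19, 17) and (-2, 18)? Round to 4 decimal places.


dot = 19*-2 + 17*18 = 268
|u| = 25.4951, |v| = 18.1108
cos(angle) = 0.5804
angle = 54.52 degrees

54.52 degrees


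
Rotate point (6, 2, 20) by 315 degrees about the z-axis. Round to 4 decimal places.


x' = 6*cos(315) - 2*sin(315) = 5.6569
y' = 6*sin(315) + 2*cos(315) = -2.8284
z' = 20

(5.6569, -2.8284, 20)


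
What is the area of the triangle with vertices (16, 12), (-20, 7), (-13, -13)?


Area = |x1(y2-y3) + x2(y3-y1) + x3(y1-y2)| / 2
= |16*(7--13) + -20*(-13-12) + -13*(12-7)| / 2
= 377.5

377.5


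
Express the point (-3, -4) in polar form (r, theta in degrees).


r = sqrt((-3)^2 + (-4)^2) = 5
theta = atan2(-4, -3) = 233.1301 degrees

r = 5, theta = 233.1301 degrees


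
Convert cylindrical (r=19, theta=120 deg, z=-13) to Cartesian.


x = 19 * cos(120) = -9.5
y = 19 * sin(120) = 16.4545
z = -13

(-9.5, 16.4545, -13)


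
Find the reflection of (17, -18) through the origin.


Reflection through origin: (x, y) -> (-x, -y)
(17, -18) -> (-17, 18)

(-17, 18)


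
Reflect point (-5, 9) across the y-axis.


Reflection across y-axis: (x, y) -> (-x, y)
(-5, 9) -> (5, 9)

(5, 9)


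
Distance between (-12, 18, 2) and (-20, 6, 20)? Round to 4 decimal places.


d = sqrt((-20--12)^2 + (6-18)^2 + (20-2)^2) = 23.0651

23.0651


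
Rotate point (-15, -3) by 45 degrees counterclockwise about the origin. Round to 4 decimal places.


x' = -15*cos(45) - -3*sin(45) = -8.4853
y' = -15*sin(45) + -3*cos(45) = -12.7279

(-8.4853, -12.7279)


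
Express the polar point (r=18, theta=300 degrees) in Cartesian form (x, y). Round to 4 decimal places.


x = 18 * cos(300) = 9
y = 18 * sin(300) = -15.5885

(9, -15.5885)


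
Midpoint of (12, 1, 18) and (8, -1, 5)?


Midpoint = ((12+8)/2, (1+-1)/2, (18+5)/2) = (10, 0, 11.5)

(10, 0, 11.5)


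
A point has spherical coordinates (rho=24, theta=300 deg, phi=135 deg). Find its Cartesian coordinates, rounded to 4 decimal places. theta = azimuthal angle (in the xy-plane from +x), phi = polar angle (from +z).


x = 24 * sin(135) * cos(300) = 8.4853
y = 24 * sin(135) * sin(300) = -14.6969
z = 24 * cos(135) = -16.9706

(8.4853, -14.6969, -16.9706)


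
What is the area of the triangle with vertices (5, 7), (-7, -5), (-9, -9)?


Area = |x1(y2-y3) + x2(y3-y1) + x3(y1-y2)| / 2
= |5*(-5--9) + -7*(-9-7) + -9*(7--5)| / 2
= 12

12


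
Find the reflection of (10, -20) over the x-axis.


Reflection across x-axis: (x, y) -> (x, -y)
(10, -20) -> (10, 20)

(10, 20)


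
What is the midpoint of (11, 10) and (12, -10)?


Midpoint = ((11+12)/2, (10+-10)/2) = (11.5, 0)

(11.5, 0)


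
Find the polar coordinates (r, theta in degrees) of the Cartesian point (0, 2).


r = sqrt(0^2 + 2^2) = 2
theta = atan2(2, 0) = 90 degrees

r = 2, theta = 90 degrees


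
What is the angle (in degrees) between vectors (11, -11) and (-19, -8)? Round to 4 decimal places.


dot = 11*-19 + -11*-8 = -121
|u| = 15.5563, |v| = 20.6155
cos(angle) = -0.3773
angle = 112.1663 degrees

112.1663 degrees


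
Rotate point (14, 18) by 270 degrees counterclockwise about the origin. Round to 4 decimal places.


x' = 14*cos(270) - 18*sin(270) = 18
y' = 14*sin(270) + 18*cos(270) = -14

(18, -14)


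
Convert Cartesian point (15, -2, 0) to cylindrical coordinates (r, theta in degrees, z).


r = sqrt(15^2 + (-2)^2) = 15.1327
theta = atan2(-2, 15) = 352.4054 deg
z = 0

r = 15.1327, theta = 352.4054 deg, z = 0


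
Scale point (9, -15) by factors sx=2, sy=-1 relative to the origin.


Scaling: (x*sx, y*sy) = (9*2, -15*-1) = (18, 15)

(18, 15)


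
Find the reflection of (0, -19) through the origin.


Reflection through origin: (x, y) -> (-x, -y)
(0, -19) -> (0, 19)

(0, 19)


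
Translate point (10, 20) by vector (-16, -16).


Translation: (x+dx, y+dy) = (10+-16, 20+-16) = (-6, 4)

(-6, 4)


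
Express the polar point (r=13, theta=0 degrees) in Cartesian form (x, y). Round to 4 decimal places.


x = 13 * cos(0) = 13
y = 13 * sin(0) = 0

(13, 0)


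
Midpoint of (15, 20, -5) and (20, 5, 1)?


Midpoint = ((15+20)/2, (20+5)/2, (-5+1)/2) = (17.5, 12.5, -2)

(17.5, 12.5, -2)


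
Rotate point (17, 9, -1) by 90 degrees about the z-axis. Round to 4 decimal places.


x' = 17*cos(90) - 9*sin(90) = -9
y' = 17*sin(90) + 9*cos(90) = 17
z' = -1

(-9, 17, -1)


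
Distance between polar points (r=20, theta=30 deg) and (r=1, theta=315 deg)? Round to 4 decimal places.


d = sqrt(r1^2 + r2^2 - 2*r1*r2*cos(t2-t1))
d = sqrt(20^2 + 1^2 - 2*20*1*cos(315-30)) = 19.7648

19.7648


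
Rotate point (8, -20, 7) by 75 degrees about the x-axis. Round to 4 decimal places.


x' = 8
y' = -20*cos(75) - 7*sin(75) = -11.9379
z' = -20*sin(75) + 7*cos(75) = -17.5068

(8, -11.9379, -17.5068)


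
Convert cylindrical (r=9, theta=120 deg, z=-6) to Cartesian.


x = 9 * cos(120) = -4.5
y = 9 * sin(120) = 7.7942
z = -6

(-4.5, 7.7942, -6)


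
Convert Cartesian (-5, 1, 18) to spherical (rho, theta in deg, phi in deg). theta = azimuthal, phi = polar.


rho = sqrt((-5)^2 + 1^2 + 18^2) = 18.7083
theta = atan2(1, -5) = 168.6901 deg
phi = acos(18/18.7083) = 15.8163 deg

rho = 18.7083, theta = 168.6901 deg, phi = 15.8163 deg


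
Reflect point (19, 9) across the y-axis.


Reflection across y-axis: (x, y) -> (-x, y)
(19, 9) -> (-19, 9)

(-19, 9)


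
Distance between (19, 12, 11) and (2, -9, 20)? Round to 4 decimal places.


d = sqrt((2-19)^2 + (-9-12)^2 + (20-11)^2) = 28.4781

28.4781


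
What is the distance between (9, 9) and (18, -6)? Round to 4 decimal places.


d = sqrt((18-9)^2 + (-6-9)^2) = 17.4929

17.4929


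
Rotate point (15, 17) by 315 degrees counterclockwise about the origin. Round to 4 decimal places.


x' = 15*cos(315) - 17*sin(315) = 22.6274
y' = 15*sin(315) + 17*cos(315) = 1.4142

(22.6274, 1.4142)


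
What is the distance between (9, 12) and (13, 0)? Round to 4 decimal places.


d = sqrt((13-9)^2 + (0-12)^2) = 12.6491

12.6491


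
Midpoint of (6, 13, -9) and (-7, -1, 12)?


Midpoint = ((6+-7)/2, (13+-1)/2, (-9+12)/2) = (-0.5, 6, 1.5)

(-0.5, 6, 1.5)


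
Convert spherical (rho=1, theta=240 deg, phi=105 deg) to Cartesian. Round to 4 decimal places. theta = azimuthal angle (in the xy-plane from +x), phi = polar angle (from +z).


x = 1 * sin(105) * cos(240) = -0.483
y = 1 * sin(105) * sin(240) = -0.8365
z = 1 * cos(105) = -0.2588

(-0.483, -0.8365, -0.2588)


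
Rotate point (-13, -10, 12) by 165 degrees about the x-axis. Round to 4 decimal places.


x' = -13
y' = -10*cos(165) - 12*sin(165) = 6.5534
z' = -10*sin(165) + 12*cos(165) = -14.1793

(-13, 6.5534, -14.1793)


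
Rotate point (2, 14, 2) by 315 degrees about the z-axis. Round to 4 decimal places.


x' = 2*cos(315) - 14*sin(315) = 11.3137
y' = 2*sin(315) + 14*cos(315) = 8.4853
z' = 2

(11.3137, 8.4853, 2)


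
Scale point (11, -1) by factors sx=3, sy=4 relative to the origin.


Scaling: (x*sx, y*sy) = (11*3, -1*4) = (33, -4)

(33, -4)


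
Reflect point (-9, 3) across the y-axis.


Reflection across y-axis: (x, y) -> (-x, y)
(-9, 3) -> (9, 3)

(9, 3)


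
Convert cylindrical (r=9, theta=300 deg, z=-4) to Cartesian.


x = 9 * cos(300) = 4.5
y = 9 * sin(300) = -7.7942
z = -4

(4.5, -7.7942, -4)


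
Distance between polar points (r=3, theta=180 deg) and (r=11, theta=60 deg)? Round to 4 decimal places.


d = sqrt(r1^2 + r2^2 - 2*r1*r2*cos(t2-t1))
d = sqrt(3^2 + 11^2 - 2*3*11*cos(60-180)) = 12.7671

12.7671


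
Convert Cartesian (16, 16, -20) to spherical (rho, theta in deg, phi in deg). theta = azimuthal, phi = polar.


rho = sqrt(16^2 + 16^2 + (-20)^2) = 30.1993
theta = atan2(16, 16) = 45 deg
phi = acos(-20/30.1993) = 131.4729 deg

rho = 30.1993, theta = 45 deg, phi = 131.4729 deg


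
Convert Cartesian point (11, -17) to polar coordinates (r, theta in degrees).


r = sqrt(11^2 + (-17)^2) = 20.2485
theta = atan2(-17, 11) = 302.9052 degrees

r = 20.2485, theta = 302.9052 degrees


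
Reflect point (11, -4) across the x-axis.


Reflection across x-axis: (x, y) -> (x, -y)
(11, -4) -> (11, 4)

(11, 4)


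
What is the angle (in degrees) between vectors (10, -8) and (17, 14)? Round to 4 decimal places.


dot = 10*17 + -8*14 = 58
|u| = 12.8062, |v| = 22.0227
cos(angle) = 0.2057
angle = 78.1323 degrees

78.1323 degrees


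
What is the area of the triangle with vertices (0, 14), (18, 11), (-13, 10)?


Area = |x1(y2-y3) + x2(y3-y1) + x3(y1-y2)| / 2
= |0*(11-10) + 18*(10-14) + -13*(14-11)| / 2
= 55.5

55.5


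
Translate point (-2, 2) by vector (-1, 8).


Translation: (x+dx, y+dy) = (-2+-1, 2+8) = (-3, 10)

(-3, 10)


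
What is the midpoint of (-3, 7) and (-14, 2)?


Midpoint = ((-3+-14)/2, (7+2)/2) = (-8.5, 4.5)

(-8.5, 4.5)


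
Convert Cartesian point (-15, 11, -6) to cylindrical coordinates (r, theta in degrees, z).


r = sqrt((-15)^2 + 11^2) = 18.6011
theta = atan2(11, -15) = 143.7462 deg
z = -6

r = 18.6011, theta = 143.7462 deg, z = -6


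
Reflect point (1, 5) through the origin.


Reflection through origin: (x, y) -> (-x, -y)
(1, 5) -> (-1, -5)

(-1, -5)


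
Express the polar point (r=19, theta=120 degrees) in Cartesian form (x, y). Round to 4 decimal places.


x = 19 * cos(120) = -9.5
y = 19 * sin(120) = 16.4545

(-9.5, 16.4545)


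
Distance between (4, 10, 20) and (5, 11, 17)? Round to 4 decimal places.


d = sqrt((5-4)^2 + (11-10)^2 + (17-20)^2) = 3.3166

3.3166


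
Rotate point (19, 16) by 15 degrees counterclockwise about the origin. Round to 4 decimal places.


x' = 19*cos(15) - 16*sin(15) = 14.2115
y' = 19*sin(15) + 16*cos(15) = 20.3724

(14.2115, 20.3724)


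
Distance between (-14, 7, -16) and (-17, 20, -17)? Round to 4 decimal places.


d = sqrt((-17--14)^2 + (20-7)^2 + (-17--16)^2) = 13.3791

13.3791


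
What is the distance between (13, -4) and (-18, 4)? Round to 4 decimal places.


d = sqrt((-18-13)^2 + (4--4)^2) = 32.0156

32.0156


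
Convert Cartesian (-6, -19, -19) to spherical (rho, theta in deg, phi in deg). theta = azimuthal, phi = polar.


rho = sqrt((-6)^2 + (-19)^2 + (-19)^2) = 27.5318
theta = atan2(-19, -6) = 252.4744 deg
phi = acos(-19/27.5318) = 133.6389 deg

rho = 27.5318, theta = 252.4744 deg, phi = 133.6389 deg


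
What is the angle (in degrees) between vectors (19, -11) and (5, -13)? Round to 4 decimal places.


dot = 19*5 + -11*-13 = 238
|u| = 21.9545, |v| = 13.9284
cos(angle) = 0.7783
angle = 38.8939 degrees

38.8939 degrees


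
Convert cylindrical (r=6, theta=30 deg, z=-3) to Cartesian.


x = 6 * cos(30) = 5.1962
y = 6 * sin(30) = 3
z = -3

(5.1962, 3, -3)


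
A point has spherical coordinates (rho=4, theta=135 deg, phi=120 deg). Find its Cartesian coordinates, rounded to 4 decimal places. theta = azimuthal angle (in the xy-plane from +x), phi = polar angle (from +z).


x = 4 * sin(120) * cos(135) = -2.4495
y = 4 * sin(120) * sin(135) = 2.4495
z = 4 * cos(120) = -2

(-2.4495, 2.4495, -2)


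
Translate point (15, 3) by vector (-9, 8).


Translation: (x+dx, y+dy) = (15+-9, 3+8) = (6, 11)

(6, 11)


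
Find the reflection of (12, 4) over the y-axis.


Reflection across y-axis: (x, y) -> (-x, y)
(12, 4) -> (-12, 4)

(-12, 4)


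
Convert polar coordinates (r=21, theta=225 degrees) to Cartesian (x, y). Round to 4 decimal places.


x = 21 * cos(225) = -14.8492
y = 21 * sin(225) = -14.8492

(-14.8492, -14.8492)


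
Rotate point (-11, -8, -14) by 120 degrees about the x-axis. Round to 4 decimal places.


x' = -11
y' = -8*cos(120) - -14*sin(120) = 16.1244
z' = -8*sin(120) + -14*cos(120) = 0.0718

(-11, 16.1244, 0.0718)


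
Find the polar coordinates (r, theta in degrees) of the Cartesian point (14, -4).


r = sqrt(14^2 + (-4)^2) = 14.5602
theta = atan2(-4, 14) = 344.0546 degrees

r = 14.5602, theta = 344.0546 degrees


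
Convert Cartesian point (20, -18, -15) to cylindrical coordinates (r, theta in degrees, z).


r = sqrt(20^2 + (-18)^2) = 26.9072
theta = atan2(-18, 20) = 318.0128 deg
z = -15

r = 26.9072, theta = 318.0128 deg, z = -15


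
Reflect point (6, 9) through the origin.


Reflection through origin: (x, y) -> (-x, -y)
(6, 9) -> (-6, -9)

(-6, -9)


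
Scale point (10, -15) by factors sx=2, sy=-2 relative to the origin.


Scaling: (x*sx, y*sy) = (10*2, -15*-2) = (20, 30)

(20, 30)


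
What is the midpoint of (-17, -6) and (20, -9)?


Midpoint = ((-17+20)/2, (-6+-9)/2) = (1.5, -7.5)

(1.5, -7.5)


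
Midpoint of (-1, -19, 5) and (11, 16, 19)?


Midpoint = ((-1+11)/2, (-19+16)/2, (5+19)/2) = (5, -1.5, 12)

(5, -1.5, 12)


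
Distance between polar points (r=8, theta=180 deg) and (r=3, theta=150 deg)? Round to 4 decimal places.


d = sqrt(r1^2 + r2^2 - 2*r1*r2*cos(t2-t1))
d = sqrt(8^2 + 3^2 - 2*8*3*cos(150-180)) = 5.6063

5.6063


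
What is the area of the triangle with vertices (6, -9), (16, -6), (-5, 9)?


Area = |x1(y2-y3) + x2(y3-y1) + x3(y1-y2)| / 2
= |6*(-6-9) + 16*(9--9) + -5*(-9--6)| / 2
= 106.5

106.5


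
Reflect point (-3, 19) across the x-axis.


Reflection across x-axis: (x, y) -> (x, -y)
(-3, 19) -> (-3, -19)

(-3, -19)


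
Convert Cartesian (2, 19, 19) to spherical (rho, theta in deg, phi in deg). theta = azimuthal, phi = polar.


rho = sqrt(2^2 + 19^2 + 19^2) = 26.9444
theta = atan2(19, 2) = 83.991 deg
phi = acos(19/26.9444) = 45.1578 deg

rho = 26.9444, theta = 83.991 deg, phi = 45.1578 deg


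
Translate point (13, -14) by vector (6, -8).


Translation: (x+dx, y+dy) = (13+6, -14+-8) = (19, -22)

(19, -22)


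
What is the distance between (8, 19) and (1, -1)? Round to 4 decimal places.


d = sqrt((1-8)^2 + (-1-19)^2) = 21.1896

21.1896


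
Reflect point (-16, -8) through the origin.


Reflection through origin: (x, y) -> (-x, -y)
(-16, -8) -> (16, 8)

(16, 8)


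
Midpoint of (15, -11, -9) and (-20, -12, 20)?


Midpoint = ((15+-20)/2, (-11+-12)/2, (-9+20)/2) = (-2.5, -11.5, 5.5)

(-2.5, -11.5, 5.5)


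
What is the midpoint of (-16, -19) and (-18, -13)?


Midpoint = ((-16+-18)/2, (-19+-13)/2) = (-17, -16)

(-17, -16)


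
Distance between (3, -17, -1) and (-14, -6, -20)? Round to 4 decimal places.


d = sqrt((-14-3)^2 + (-6--17)^2 + (-20--1)^2) = 27.7669

27.7669


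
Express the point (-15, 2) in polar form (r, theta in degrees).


r = sqrt((-15)^2 + 2^2) = 15.1327
theta = atan2(2, -15) = 172.4054 degrees

r = 15.1327, theta = 172.4054 degrees


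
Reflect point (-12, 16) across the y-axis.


Reflection across y-axis: (x, y) -> (-x, y)
(-12, 16) -> (12, 16)

(12, 16)


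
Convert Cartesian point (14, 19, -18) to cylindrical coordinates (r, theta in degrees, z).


r = sqrt(14^2 + 19^2) = 23.6008
theta = atan2(19, 14) = 53.6156 deg
z = -18

r = 23.6008, theta = 53.6156 deg, z = -18
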